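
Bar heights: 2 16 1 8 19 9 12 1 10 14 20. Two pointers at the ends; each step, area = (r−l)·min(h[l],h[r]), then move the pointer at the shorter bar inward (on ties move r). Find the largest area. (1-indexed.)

max area = 144

[1,11] min(2,20)*10=20 best=20 * → l++
[2,11] min(16,20)*9=144 best=144 * → l++
[3,11] min(1,20)*8=8 best=144 → l++
[4,11] min(8,20)*7=56 best=144 → l++
[5,11] min(19,20)*6=114 best=144 → l++
[6,11] min(9,20)*5=45 best=144 → l++
[7,11] min(12,20)*4=48 best=144 → l++
[8,11] min(1,20)*3=3 best=144 → l++
[9,11] min(10,20)*2=20 best=144 → l++
[10,11] min(14,20)*1=14 best=144 → l++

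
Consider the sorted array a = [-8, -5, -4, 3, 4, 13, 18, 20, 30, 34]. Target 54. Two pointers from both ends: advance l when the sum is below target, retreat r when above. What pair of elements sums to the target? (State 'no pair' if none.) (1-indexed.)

l=1 r=10: -8+34=26 <54, l++
l=2 r=10: -5+34=29 <54, l++
l=3 r=10: -4+34=30 <54, l++
l=4 r=10: 3+34=37 <54, l++
l=5 r=10: 4+34=38 <54, l++
l=6 r=10: 13+34=47 <54, l++
l=7 r=10: 18+34=52 <54, l++
l=8 r=10: 20+34=54, found

(20, 34)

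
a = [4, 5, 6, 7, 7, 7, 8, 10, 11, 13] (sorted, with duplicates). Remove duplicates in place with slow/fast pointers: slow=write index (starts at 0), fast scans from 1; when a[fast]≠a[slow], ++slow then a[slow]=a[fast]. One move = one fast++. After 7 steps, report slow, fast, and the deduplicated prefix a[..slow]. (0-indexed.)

(s=0,f=1) a[fast]=5≠a[slow]=4 write a[1]=5 → slow++,fast++
(s=1,f=2) a[fast]=6≠a[slow]=5 write a[2]=6 → slow++,fast++
(s=2,f=3) a[fast]=7≠a[slow]=6 write a[3]=7 → slow++,fast++
(s=3,f=4) a[fast]=7=a[slow] dup → fast++
(s=3,f=5) a[fast]=7=a[slow] dup → fast++
(s=3,f=6) a[fast]=8≠a[slow]=7 write a[4]=8 → slow++,fast++
(s=4,f=7) a[fast]=10≠a[slow]=8 write a[5]=10 → slow++,fast++

slow=5, fast=8, prefix=[4, 5, 6, 7, 8, 10]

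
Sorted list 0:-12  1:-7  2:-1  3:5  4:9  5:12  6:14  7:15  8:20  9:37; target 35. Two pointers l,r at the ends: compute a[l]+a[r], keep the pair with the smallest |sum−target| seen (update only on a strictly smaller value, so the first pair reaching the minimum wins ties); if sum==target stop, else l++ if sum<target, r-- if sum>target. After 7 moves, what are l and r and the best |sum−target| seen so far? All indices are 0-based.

[0,9] -12+37=25 d=10 * → l++
[1,9] -7+37=30 d=5 * → l++
[2,9] -1+37=36 d=1 * → r--
[2,8] -1+20=19 d=16 → l++
[3,8] 5+20=25 d=10 → l++
[4,8] 9+20=29 d=6 → l++
[5,8] 12+20=32 d=3 → l++

l=6, r=8, best |Δ|=1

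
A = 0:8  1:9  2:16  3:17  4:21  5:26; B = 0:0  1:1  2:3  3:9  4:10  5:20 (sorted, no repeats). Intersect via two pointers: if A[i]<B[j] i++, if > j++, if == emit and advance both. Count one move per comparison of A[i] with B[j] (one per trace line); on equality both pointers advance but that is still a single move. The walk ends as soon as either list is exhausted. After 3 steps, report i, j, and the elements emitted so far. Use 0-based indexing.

[i=0,j=0] 8>0 → j++
[i=0,j=1] 8>1 → j++
[i=0,j=2] 8>3 → j++

i=0, j=3, emitted=[]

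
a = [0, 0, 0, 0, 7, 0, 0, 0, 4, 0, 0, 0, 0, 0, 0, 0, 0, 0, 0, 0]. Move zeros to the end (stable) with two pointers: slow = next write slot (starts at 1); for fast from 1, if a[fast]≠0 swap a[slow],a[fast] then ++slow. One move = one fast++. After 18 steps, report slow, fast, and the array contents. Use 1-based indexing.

slow=3, fast=19, a=[7, 4, 0, 0, 0, 0, 0, 0, 0, 0, 0, 0, 0, 0, 0, 0, 0, 0, 0, 0]

(s=1,f=1) a[fast]=0 → fast++
(s=1,f=2) a[fast]=0 → fast++
(s=1,f=3) a[fast]=0 → fast++
(s=1,f=4) a[fast]=0 → fast++
(s=1,f=5) a[fast]=7≠0 swap→a[1]=7 → slow++,fast++
(s=2,f=6) a[fast]=0 → fast++
(s=2,f=7) a[fast]=0 → fast++
(s=2,f=8) a[fast]=0 → fast++
(s=2,f=9) a[fast]=4≠0 swap→a[2]=4 → slow++,fast++
(s=3,f=10) a[fast]=0 → fast++
(s=3,f=11) a[fast]=0 → fast++
(s=3,f=12) a[fast]=0 → fast++
(s=3,f=13) a[fast]=0 → fast++
(s=3,f=14) a[fast]=0 → fast++
(s=3,f=15) a[fast]=0 → fast++
(s=3,f=16) a[fast]=0 → fast++
(s=3,f=17) a[fast]=0 → fast++
(s=3,f=18) a[fast]=0 → fast++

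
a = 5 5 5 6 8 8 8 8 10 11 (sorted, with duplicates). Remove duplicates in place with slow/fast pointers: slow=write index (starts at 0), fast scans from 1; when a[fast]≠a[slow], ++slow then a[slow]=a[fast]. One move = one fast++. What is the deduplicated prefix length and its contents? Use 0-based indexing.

length 5; prefix = [5, 6, 8, 10, 11]

slow=0 fast=1: a[fast]=5=a[slow] dup, fast++
slow=0 fast=2: a[fast]=5=a[slow] dup, fast++
slow=0 fast=3: a[fast]=6≠a[slow]=5 write a[1]=6, slow++,fast++
slow=1 fast=4: a[fast]=8≠a[slow]=6 write a[2]=8, slow++,fast++
slow=2 fast=5: a[fast]=8=a[slow] dup, fast++
slow=2 fast=6: a[fast]=8=a[slow] dup, fast++
slow=2 fast=7: a[fast]=8=a[slow] dup, fast++
slow=2 fast=8: a[fast]=10≠a[slow]=8 write a[3]=10, slow++,fast++
slow=3 fast=9: a[fast]=11≠a[slow]=10 write a[4]=11, slow++,fast++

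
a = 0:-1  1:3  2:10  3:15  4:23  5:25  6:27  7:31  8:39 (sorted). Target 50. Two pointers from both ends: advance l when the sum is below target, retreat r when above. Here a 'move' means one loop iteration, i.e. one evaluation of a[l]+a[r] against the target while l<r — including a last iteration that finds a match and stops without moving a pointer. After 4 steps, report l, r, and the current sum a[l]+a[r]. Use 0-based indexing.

l=3, r=7, sum=46

[0,8] -1+39=38 <50 → l++
[1,8] 3+39=42 <50 → l++
[2,8] 10+39=49 <50 → l++
[3,8] 15+39=54 >50 → r--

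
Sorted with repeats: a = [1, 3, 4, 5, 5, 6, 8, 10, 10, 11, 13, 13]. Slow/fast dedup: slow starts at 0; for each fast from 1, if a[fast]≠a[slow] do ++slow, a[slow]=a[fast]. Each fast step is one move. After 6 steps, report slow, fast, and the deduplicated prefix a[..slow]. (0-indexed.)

(s=0,f=1) a[fast]=3≠a[slow]=1 write a[1]=3 → slow++,fast++
(s=1,f=2) a[fast]=4≠a[slow]=3 write a[2]=4 → slow++,fast++
(s=2,f=3) a[fast]=5≠a[slow]=4 write a[3]=5 → slow++,fast++
(s=3,f=4) a[fast]=5=a[slow] dup → fast++
(s=3,f=5) a[fast]=6≠a[slow]=5 write a[4]=6 → slow++,fast++
(s=4,f=6) a[fast]=8≠a[slow]=6 write a[5]=8 → slow++,fast++

slow=5, fast=7, prefix=[1, 3, 4, 5, 6, 8]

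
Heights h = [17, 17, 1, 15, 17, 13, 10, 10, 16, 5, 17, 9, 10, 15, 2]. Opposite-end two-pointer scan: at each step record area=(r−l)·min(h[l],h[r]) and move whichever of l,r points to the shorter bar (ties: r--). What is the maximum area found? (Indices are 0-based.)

max area = 195

l=0 r=14: min(17,2)*14=28 best=28 *, r--
l=0 r=13: min(17,15)*13=195 best=195 *, r--
l=0 r=12: min(17,10)*12=120 best=195, r--
l=0 r=11: min(17,9)*11=99 best=195, r--
l=0 r=10: min(17,17)*10=170 best=195, r--
l=0 r=9: min(17,5)*9=45 best=195, r--
l=0 r=8: min(17,16)*8=128 best=195, r--
l=0 r=7: min(17,10)*7=70 best=195, r--
l=0 r=6: min(17,10)*6=60 best=195, r--
l=0 r=5: min(17,13)*5=65 best=195, r--
l=0 r=4: min(17,17)*4=68 best=195, r--
l=0 r=3: min(17,15)*3=45 best=195, r--
l=0 r=2: min(17,1)*2=2 best=195, r--
l=0 r=1: min(17,17)*1=17 best=195, r--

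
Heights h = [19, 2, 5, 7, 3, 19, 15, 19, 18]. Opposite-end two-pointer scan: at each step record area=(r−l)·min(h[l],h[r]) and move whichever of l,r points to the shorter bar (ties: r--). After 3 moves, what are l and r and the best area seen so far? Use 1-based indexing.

[1,9] min(19,18)*8=144 best=144 * → r--
[1,8] min(19,19)*7=133 best=144 → r--
[1,7] min(19,15)*6=90 best=144 → r--

l=1, r=6, best area=144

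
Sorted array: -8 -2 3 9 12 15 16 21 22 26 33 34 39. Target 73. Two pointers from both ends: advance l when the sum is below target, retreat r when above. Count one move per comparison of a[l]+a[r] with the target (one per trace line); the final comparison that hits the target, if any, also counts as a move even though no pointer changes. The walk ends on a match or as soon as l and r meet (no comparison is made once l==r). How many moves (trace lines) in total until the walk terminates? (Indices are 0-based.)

12 moves

[0,12] -8+39=31 <73 → l++
[1,12] -2+39=37 <73 → l++
[2,12] 3+39=42 <73 → l++
[3,12] 9+39=48 <73 → l++
[4,12] 12+39=51 <73 → l++
[5,12] 15+39=54 <73 → l++
[6,12] 16+39=55 <73 → l++
[7,12] 21+39=60 <73 → l++
[8,12] 22+39=61 <73 → l++
[9,12] 26+39=65 <73 → l++
[10,12] 33+39=72 <73 → l++
[11,12] 34+39=73 → found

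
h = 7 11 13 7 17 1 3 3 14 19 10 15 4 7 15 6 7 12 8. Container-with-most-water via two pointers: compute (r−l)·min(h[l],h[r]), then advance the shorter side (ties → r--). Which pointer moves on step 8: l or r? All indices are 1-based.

l

l=1 r=19: min(7,8)*18=126 best=126 *, l++
l=2 r=19: min(11,8)*17=136 best=136 *, r--
l=2 r=18: min(11,12)*16=176 best=176 *, l++
l=3 r=18: min(13,12)*15=180 best=180 *, r--
l=3 r=17: min(13,7)*14=98 best=180, r--
l=3 r=16: min(13,6)*13=78 best=180, r--
l=3 r=15: min(13,15)*12=156 best=180, l++
l=4 r=15: min(7,15)*11=77 best=180, l++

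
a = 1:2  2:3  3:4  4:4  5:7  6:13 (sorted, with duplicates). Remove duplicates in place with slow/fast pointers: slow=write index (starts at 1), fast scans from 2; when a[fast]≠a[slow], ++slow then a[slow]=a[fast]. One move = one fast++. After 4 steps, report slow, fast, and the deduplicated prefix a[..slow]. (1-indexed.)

slow=4, fast=6, prefix=[2, 3, 4, 7]

(s=1,f=2) a[fast]=3≠a[slow]=2 write a[2]=3 → slow++,fast++
(s=2,f=3) a[fast]=4≠a[slow]=3 write a[3]=4 → slow++,fast++
(s=3,f=4) a[fast]=4=a[slow] dup → fast++
(s=3,f=5) a[fast]=7≠a[slow]=4 write a[4]=7 → slow++,fast++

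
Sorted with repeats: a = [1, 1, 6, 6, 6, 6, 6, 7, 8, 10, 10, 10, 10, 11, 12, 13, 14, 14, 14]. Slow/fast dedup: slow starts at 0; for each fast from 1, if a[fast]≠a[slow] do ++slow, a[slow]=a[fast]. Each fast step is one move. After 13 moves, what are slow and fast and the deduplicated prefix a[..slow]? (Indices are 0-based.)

(s=0,f=1) a[fast]=1=a[slow] dup → fast++
(s=0,f=2) a[fast]=6≠a[slow]=1 write a[1]=6 → slow++,fast++
(s=1,f=3) a[fast]=6=a[slow] dup → fast++
(s=1,f=4) a[fast]=6=a[slow] dup → fast++
(s=1,f=5) a[fast]=6=a[slow] dup → fast++
(s=1,f=6) a[fast]=6=a[slow] dup → fast++
(s=1,f=7) a[fast]=7≠a[slow]=6 write a[2]=7 → slow++,fast++
(s=2,f=8) a[fast]=8≠a[slow]=7 write a[3]=8 → slow++,fast++
(s=3,f=9) a[fast]=10≠a[slow]=8 write a[4]=10 → slow++,fast++
(s=4,f=10) a[fast]=10=a[slow] dup → fast++
(s=4,f=11) a[fast]=10=a[slow] dup → fast++
(s=4,f=12) a[fast]=10=a[slow] dup → fast++
(s=4,f=13) a[fast]=11≠a[slow]=10 write a[5]=11 → slow++,fast++

slow=5, fast=14, prefix=[1, 6, 7, 8, 10, 11]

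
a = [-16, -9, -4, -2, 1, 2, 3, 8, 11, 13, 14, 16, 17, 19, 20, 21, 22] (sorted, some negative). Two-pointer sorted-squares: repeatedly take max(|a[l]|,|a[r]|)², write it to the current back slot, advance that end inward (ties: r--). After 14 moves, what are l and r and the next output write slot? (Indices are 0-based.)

l=3, r=5, next write slot=2

l=0 r=16: |-16|<=|22| out[16]=484, r--
l=0 r=15: |-16|<=|21| out[15]=441, r--
l=0 r=14: |-16|<=|20| out[14]=400, r--
l=0 r=13: |-16|<=|19| out[13]=361, r--
l=0 r=12: |-16|<=|17| out[12]=289, r--
l=0 r=11: |-16|<=|16| out[11]=256, r--
l=0 r=10: |-16|>|14| out[10]=256, l++
l=1 r=10: |-9|<=|14| out[9]=196, r--
l=1 r=9: |-9|<=|13| out[8]=169, r--
l=1 r=8: |-9|<=|11| out[7]=121, r--
l=1 r=7: |-9|>|8| out[6]=81, l++
l=2 r=7: |-4|<=|8| out[5]=64, r--
l=2 r=6: |-4|>|3| out[4]=16, l++
l=3 r=6: |-2|<=|3| out[3]=9, r--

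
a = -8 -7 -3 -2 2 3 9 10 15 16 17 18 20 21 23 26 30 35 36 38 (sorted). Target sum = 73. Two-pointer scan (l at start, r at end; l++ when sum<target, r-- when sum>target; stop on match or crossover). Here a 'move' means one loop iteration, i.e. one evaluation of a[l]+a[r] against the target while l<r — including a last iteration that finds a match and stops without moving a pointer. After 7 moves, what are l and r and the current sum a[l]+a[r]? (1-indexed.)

l=1 r=20: -8+38=30 <73, l++
l=2 r=20: -7+38=31 <73, l++
l=3 r=20: -3+38=35 <73, l++
l=4 r=20: -2+38=36 <73, l++
l=5 r=20: 2+38=40 <73, l++
l=6 r=20: 3+38=41 <73, l++
l=7 r=20: 9+38=47 <73, l++

l=8, r=20, sum=48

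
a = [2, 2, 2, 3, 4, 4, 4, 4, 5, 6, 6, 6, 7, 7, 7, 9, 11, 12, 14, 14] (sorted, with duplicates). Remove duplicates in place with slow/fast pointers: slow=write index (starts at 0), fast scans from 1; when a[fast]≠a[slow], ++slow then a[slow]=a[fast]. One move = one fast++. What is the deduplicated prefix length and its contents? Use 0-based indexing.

length 10; prefix = [2, 3, 4, 5, 6, 7, 9, 11, 12, 14]

slow=0 fast=1: a[fast]=2=a[slow] dup, fast++
slow=0 fast=2: a[fast]=2=a[slow] dup, fast++
slow=0 fast=3: a[fast]=3≠a[slow]=2 write a[1]=3, slow++,fast++
slow=1 fast=4: a[fast]=4≠a[slow]=3 write a[2]=4, slow++,fast++
slow=2 fast=5: a[fast]=4=a[slow] dup, fast++
slow=2 fast=6: a[fast]=4=a[slow] dup, fast++
slow=2 fast=7: a[fast]=4=a[slow] dup, fast++
slow=2 fast=8: a[fast]=5≠a[slow]=4 write a[3]=5, slow++,fast++
slow=3 fast=9: a[fast]=6≠a[slow]=5 write a[4]=6, slow++,fast++
slow=4 fast=10: a[fast]=6=a[slow] dup, fast++
slow=4 fast=11: a[fast]=6=a[slow] dup, fast++
slow=4 fast=12: a[fast]=7≠a[slow]=6 write a[5]=7, slow++,fast++
slow=5 fast=13: a[fast]=7=a[slow] dup, fast++
slow=5 fast=14: a[fast]=7=a[slow] dup, fast++
slow=5 fast=15: a[fast]=9≠a[slow]=7 write a[6]=9, slow++,fast++
slow=6 fast=16: a[fast]=11≠a[slow]=9 write a[7]=11, slow++,fast++
slow=7 fast=17: a[fast]=12≠a[slow]=11 write a[8]=12, slow++,fast++
slow=8 fast=18: a[fast]=14≠a[slow]=12 write a[9]=14, slow++,fast++
slow=9 fast=19: a[fast]=14=a[slow] dup, fast++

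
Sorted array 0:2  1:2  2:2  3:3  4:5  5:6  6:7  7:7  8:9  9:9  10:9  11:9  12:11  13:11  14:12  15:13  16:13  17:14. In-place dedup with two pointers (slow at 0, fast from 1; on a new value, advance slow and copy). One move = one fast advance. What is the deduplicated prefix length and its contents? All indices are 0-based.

length 10; prefix = [2, 3, 5, 6, 7, 9, 11, 12, 13, 14]

slow=0 fast=1: a[fast]=2=a[slow] dup, fast++
slow=0 fast=2: a[fast]=2=a[slow] dup, fast++
slow=0 fast=3: a[fast]=3≠a[slow]=2 write a[1]=3, slow++,fast++
slow=1 fast=4: a[fast]=5≠a[slow]=3 write a[2]=5, slow++,fast++
slow=2 fast=5: a[fast]=6≠a[slow]=5 write a[3]=6, slow++,fast++
slow=3 fast=6: a[fast]=7≠a[slow]=6 write a[4]=7, slow++,fast++
slow=4 fast=7: a[fast]=7=a[slow] dup, fast++
slow=4 fast=8: a[fast]=9≠a[slow]=7 write a[5]=9, slow++,fast++
slow=5 fast=9: a[fast]=9=a[slow] dup, fast++
slow=5 fast=10: a[fast]=9=a[slow] dup, fast++
slow=5 fast=11: a[fast]=9=a[slow] dup, fast++
slow=5 fast=12: a[fast]=11≠a[slow]=9 write a[6]=11, slow++,fast++
slow=6 fast=13: a[fast]=11=a[slow] dup, fast++
slow=6 fast=14: a[fast]=12≠a[slow]=11 write a[7]=12, slow++,fast++
slow=7 fast=15: a[fast]=13≠a[slow]=12 write a[8]=13, slow++,fast++
slow=8 fast=16: a[fast]=13=a[slow] dup, fast++
slow=8 fast=17: a[fast]=14≠a[slow]=13 write a[9]=14, slow++,fast++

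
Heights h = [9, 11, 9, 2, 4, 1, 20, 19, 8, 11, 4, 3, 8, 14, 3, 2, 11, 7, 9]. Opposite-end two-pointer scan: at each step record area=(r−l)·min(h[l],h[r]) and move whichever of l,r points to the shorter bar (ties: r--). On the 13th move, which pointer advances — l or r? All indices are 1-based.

[1,19] min(9,9)*18=162 best=162 * → r--
[1,18] min(9,7)*17=119 best=162 → r--
[1,17] min(9,11)*16=144 best=162 → l++
[2,17] min(11,11)*15=165 best=165 * → r--
[2,16] min(11,2)*14=28 best=165 → r--
[2,15] min(11,3)*13=39 best=165 → r--
[2,14] min(11,14)*12=132 best=165 → l++
[3,14] min(9,14)*11=99 best=165 → l++
[4,14] min(2,14)*10=20 best=165 → l++
[5,14] min(4,14)*9=36 best=165 → l++
[6,14] min(1,14)*8=8 best=165 → l++
[7,14] min(20,14)*7=98 best=165 → r--
[7,13] min(20,8)*6=48 best=165 → r--

r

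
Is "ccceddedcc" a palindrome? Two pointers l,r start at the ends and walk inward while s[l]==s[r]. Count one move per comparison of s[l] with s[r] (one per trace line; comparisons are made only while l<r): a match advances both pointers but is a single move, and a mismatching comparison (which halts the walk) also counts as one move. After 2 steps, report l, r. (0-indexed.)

l=0 r=9: 'c'=='c', l++,r--
l=1 r=8: 'c'=='c', l++,r--

l=2, r=7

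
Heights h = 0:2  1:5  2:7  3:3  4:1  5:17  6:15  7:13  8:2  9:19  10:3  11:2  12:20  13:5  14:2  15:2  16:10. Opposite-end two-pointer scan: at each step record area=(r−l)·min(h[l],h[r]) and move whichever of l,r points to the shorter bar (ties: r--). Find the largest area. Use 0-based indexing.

l=0 r=16: min(2,10)*16=32 best=32 *, l++
l=1 r=16: min(5,10)*15=75 best=75 *, l++
l=2 r=16: min(7,10)*14=98 best=98 *, l++
l=3 r=16: min(3,10)*13=39 best=98, l++
l=4 r=16: min(1,10)*12=12 best=98, l++
l=5 r=16: min(17,10)*11=110 best=110 *, r--
l=5 r=15: min(17,2)*10=20 best=110, r--
l=5 r=14: min(17,2)*9=18 best=110, r--
l=5 r=13: min(17,5)*8=40 best=110, r--
l=5 r=12: min(17,20)*7=119 best=119 *, l++
l=6 r=12: min(15,20)*6=90 best=119, l++
l=7 r=12: min(13,20)*5=65 best=119, l++
l=8 r=12: min(2,20)*4=8 best=119, l++
l=9 r=12: min(19,20)*3=57 best=119, l++
l=10 r=12: min(3,20)*2=6 best=119, l++
l=11 r=12: min(2,20)*1=2 best=119, l++

max area = 119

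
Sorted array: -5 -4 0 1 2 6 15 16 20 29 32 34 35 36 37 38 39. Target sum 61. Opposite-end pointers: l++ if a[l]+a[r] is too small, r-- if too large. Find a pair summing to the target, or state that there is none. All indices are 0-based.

(29, 32)

[0,16] -5+39=34 <61 → l++
[1,16] -4+39=35 <61 → l++
[2,16] 0+39=39 <61 → l++
[3,16] 1+39=40 <61 → l++
[4,16] 2+39=41 <61 → l++
[5,16] 6+39=45 <61 → l++
[6,16] 15+39=54 <61 → l++
[7,16] 16+39=55 <61 → l++
[8,16] 20+39=59 <61 → l++
[9,16] 29+39=68 >61 → r--
[9,15] 29+38=67 >61 → r--
[9,14] 29+37=66 >61 → r--
[9,13] 29+36=65 >61 → r--
[9,12] 29+35=64 >61 → r--
[9,11] 29+34=63 >61 → r--
[9,10] 29+32=61 → found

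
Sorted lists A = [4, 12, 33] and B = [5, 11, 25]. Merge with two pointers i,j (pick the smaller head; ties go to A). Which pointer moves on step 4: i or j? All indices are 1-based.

[i=1,j=1] A[i]=4<=B[j]=5 take 4 → i++
[i=2,j=1] A[i]=12>B[j]=5 take 5 → j++
[i=2,j=2] A[i]=12>B[j]=11 take 11 → j++
[i=2,j=3] A[i]=12<=B[j]=25 take 12 → i++

i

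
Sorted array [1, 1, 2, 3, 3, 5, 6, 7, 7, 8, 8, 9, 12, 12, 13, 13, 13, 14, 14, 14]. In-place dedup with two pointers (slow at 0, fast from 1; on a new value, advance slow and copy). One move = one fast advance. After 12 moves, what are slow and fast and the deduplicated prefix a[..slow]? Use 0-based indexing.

slow=8, fast=13, prefix=[1, 2, 3, 5, 6, 7, 8, 9, 12]

(s=0,f=1) a[fast]=1=a[slow] dup → fast++
(s=0,f=2) a[fast]=2≠a[slow]=1 write a[1]=2 → slow++,fast++
(s=1,f=3) a[fast]=3≠a[slow]=2 write a[2]=3 → slow++,fast++
(s=2,f=4) a[fast]=3=a[slow] dup → fast++
(s=2,f=5) a[fast]=5≠a[slow]=3 write a[3]=5 → slow++,fast++
(s=3,f=6) a[fast]=6≠a[slow]=5 write a[4]=6 → slow++,fast++
(s=4,f=7) a[fast]=7≠a[slow]=6 write a[5]=7 → slow++,fast++
(s=5,f=8) a[fast]=7=a[slow] dup → fast++
(s=5,f=9) a[fast]=8≠a[slow]=7 write a[6]=8 → slow++,fast++
(s=6,f=10) a[fast]=8=a[slow] dup → fast++
(s=6,f=11) a[fast]=9≠a[slow]=8 write a[7]=9 → slow++,fast++
(s=7,f=12) a[fast]=12≠a[slow]=9 write a[8]=12 → slow++,fast++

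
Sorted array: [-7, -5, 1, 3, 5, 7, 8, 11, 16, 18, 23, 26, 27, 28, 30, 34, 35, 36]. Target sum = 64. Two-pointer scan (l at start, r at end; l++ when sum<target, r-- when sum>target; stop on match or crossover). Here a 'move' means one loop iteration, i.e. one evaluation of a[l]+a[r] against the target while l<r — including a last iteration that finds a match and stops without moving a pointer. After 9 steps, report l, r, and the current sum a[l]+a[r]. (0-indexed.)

l=9, r=17, sum=54

l=0 r=17: -7+36=29 <64, l++
l=1 r=17: -5+36=31 <64, l++
l=2 r=17: 1+36=37 <64, l++
l=3 r=17: 3+36=39 <64, l++
l=4 r=17: 5+36=41 <64, l++
l=5 r=17: 7+36=43 <64, l++
l=6 r=17: 8+36=44 <64, l++
l=7 r=17: 11+36=47 <64, l++
l=8 r=17: 16+36=52 <64, l++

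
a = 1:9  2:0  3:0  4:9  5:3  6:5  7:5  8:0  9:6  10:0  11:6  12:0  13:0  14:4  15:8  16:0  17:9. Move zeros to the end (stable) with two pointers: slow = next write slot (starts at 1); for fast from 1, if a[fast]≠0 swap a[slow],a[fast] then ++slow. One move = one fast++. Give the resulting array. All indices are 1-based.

[9, 9, 3, 5, 5, 6, 6, 4, 8, 9, 0, 0, 0, 0, 0, 0, 0]

slow=1 fast=1: a[fast]=9≠0 swap→a[1]=9, slow++,fast++
slow=2 fast=2: a[fast]=0, fast++
slow=2 fast=3: a[fast]=0, fast++
slow=2 fast=4: a[fast]=9≠0 swap→a[2]=9, slow++,fast++
slow=3 fast=5: a[fast]=3≠0 swap→a[3]=3, slow++,fast++
slow=4 fast=6: a[fast]=5≠0 swap→a[4]=5, slow++,fast++
slow=5 fast=7: a[fast]=5≠0 swap→a[5]=5, slow++,fast++
slow=6 fast=8: a[fast]=0, fast++
slow=6 fast=9: a[fast]=6≠0 swap→a[6]=6, slow++,fast++
slow=7 fast=10: a[fast]=0, fast++
slow=7 fast=11: a[fast]=6≠0 swap→a[7]=6, slow++,fast++
slow=8 fast=12: a[fast]=0, fast++
slow=8 fast=13: a[fast]=0, fast++
slow=8 fast=14: a[fast]=4≠0 swap→a[8]=4, slow++,fast++
slow=9 fast=15: a[fast]=8≠0 swap→a[9]=8, slow++,fast++
slow=10 fast=16: a[fast]=0, fast++
slow=10 fast=17: a[fast]=9≠0 swap→a[10]=9, slow++,fast++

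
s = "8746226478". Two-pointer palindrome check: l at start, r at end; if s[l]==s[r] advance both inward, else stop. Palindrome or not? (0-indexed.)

[0,9] '8'=='8' → l++,r--
[1,8] '7'=='7' → l++,r--
[2,7] '4'=='4' → l++,r--
[3,6] '6'=='6' → l++,r--
[4,5] '2'=='2' → l++,r--

palindrome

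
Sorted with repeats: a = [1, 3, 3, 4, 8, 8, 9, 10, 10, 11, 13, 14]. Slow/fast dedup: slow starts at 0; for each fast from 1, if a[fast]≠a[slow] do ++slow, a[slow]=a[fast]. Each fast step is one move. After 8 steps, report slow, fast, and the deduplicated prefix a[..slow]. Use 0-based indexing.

slow=0 fast=1: a[fast]=3≠a[slow]=1 write a[1]=3, slow++,fast++
slow=1 fast=2: a[fast]=3=a[slow] dup, fast++
slow=1 fast=3: a[fast]=4≠a[slow]=3 write a[2]=4, slow++,fast++
slow=2 fast=4: a[fast]=8≠a[slow]=4 write a[3]=8, slow++,fast++
slow=3 fast=5: a[fast]=8=a[slow] dup, fast++
slow=3 fast=6: a[fast]=9≠a[slow]=8 write a[4]=9, slow++,fast++
slow=4 fast=7: a[fast]=10≠a[slow]=9 write a[5]=10, slow++,fast++
slow=5 fast=8: a[fast]=10=a[slow] dup, fast++

slow=5, fast=9, prefix=[1, 3, 4, 8, 9, 10]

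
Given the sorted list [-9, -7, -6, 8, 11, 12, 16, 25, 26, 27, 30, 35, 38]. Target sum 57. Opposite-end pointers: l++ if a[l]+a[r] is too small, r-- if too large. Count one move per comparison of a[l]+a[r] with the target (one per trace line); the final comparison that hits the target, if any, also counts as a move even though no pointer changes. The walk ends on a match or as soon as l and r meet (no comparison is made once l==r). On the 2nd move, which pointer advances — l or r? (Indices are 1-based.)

l

l=1 r=13: -9+38=29 <57, l++
l=2 r=13: -7+38=31 <57, l++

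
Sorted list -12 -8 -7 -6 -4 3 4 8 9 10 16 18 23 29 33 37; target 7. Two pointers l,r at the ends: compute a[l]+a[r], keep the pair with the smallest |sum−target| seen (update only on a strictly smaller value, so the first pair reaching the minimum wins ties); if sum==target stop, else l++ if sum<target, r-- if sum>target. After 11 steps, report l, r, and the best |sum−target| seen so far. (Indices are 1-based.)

l=6, r=10, best |Δ|=1

l=1 r=16: -12+37=25 d=18 *, r--
l=1 r=15: -12+33=21 d=14 *, r--
l=1 r=14: -12+29=17 d=10 *, r--
l=1 r=13: -12+23=11 d=4 *, r--
l=1 r=12: -12+18=6 d=1 *, l++
l=2 r=12: -8+18=10 d=3, r--
l=2 r=11: -8+16=8 d=1, r--
l=2 r=10: -8+10=2 d=5, l++
l=3 r=10: -7+10=3 d=4, l++
l=4 r=10: -6+10=4 d=3, l++
l=5 r=10: -4+10=6 d=1, l++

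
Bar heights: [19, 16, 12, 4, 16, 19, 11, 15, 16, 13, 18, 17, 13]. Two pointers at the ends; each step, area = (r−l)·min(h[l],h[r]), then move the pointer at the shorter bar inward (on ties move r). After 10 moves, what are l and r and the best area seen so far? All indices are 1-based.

[1,13] min(19,13)*12=156 best=156 * → r--
[1,12] min(19,17)*11=187 best=187 * → r--
[1,11] min(19,18)*10=180 best=187 → r--
[1,10] min(19,13)*9=117 best=187 → r--
[1,9] min(19,16)*8=128 best=187 → r--
[1,8] min(19,15)*7=105 best=187 → r--
[1,7] min(19,11)*6=66 best=187 → r--
[1,6] min(19,19)*5=95 best=187 → r--
[1,5] min(19,16)*4=64 best=187 → r--
[1,4] min(19,4)*3=12 best=187 → r--

l=1, r=3, best area=187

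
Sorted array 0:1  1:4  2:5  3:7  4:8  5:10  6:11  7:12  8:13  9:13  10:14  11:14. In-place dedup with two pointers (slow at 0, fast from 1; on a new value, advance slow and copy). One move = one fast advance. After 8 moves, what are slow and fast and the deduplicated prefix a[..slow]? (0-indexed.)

(s=0,f=1) a[fast]=4≠a[slow]=1 write a[1]=4 → slow++,fast++
(s=1,f=2) a[fast]=5≠a[slow]=4 write a[2]=5 → slow++,fast++
(s=2,f=3) a[fast]=7≠a[slow]=5 write a[3]=7 → slow++,fast++
(s=3,f=4) a[fast]=8≠a[slow]=7 write a[4]=8 → slow++,fast++
(s=4,f=5) a[fast]=10≠a[slow]=8 write a[5]=10 → slow++,fast++
(s=5,f=6) a[fast]=11≠a[slow]=10 write a[6]=11 → slow++,fast++
(s=6,f=7) a[fast]=12≠a[slow]=11 write a[7]=12 → slow++,fast++
(s=7,f=8) a[fast]=13≠a[slow]=12 write a[8]=13 → slow++,fast++

slow=8, fast=9, prefix=[1, 4, 5, 7, 8, 10, 11, 12, 13]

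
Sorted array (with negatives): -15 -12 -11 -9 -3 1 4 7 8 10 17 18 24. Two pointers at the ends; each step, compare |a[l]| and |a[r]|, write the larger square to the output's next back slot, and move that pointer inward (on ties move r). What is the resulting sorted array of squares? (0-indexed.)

l=0 r=12: |-15|<=|24| out[12]=576, r--
l=0 r=11: |-15|<=|18| out[11]=324, r--
l=0 r=10: |-15|<=|17| out[10]=289, r--
l=0 r=9: |-15|>|10| out[9]=225, l++
l=1 r=9: |-12|>|10| out[8]=144, l++
l=2 r=9: |-11|>|10| out[7]=121, l++
l=3 r=9: |-9|<=|10| out[6]=100, r--
l=3 r=8: |-9|>|8| out[5]=81, l++
l=4 r=8: |-3|<=|8| out[4]=64, r--
l=4 r=7: |-3|<=|7| out[3]=49, r--
l=4 r=6: |-3|<=|4| out[2]=16, r--
l=4 r=5: |-3|>|1| out[1]=9, l++
l=5 r=5: |1|<=|1| out[0]=1, r--

[1, 9, 16, 49, 64, 81, 100, 121, 144, 225, 289, 324, 576]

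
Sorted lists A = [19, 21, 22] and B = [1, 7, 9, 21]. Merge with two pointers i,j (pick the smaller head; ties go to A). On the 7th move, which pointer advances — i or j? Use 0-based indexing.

i

i=0 j=0: A[i]=19>B[j]=1 take 1, j++
i=0 j=1: A[i]=19>B[j]=7 take 7, j++
i=0 j=2: A[i]=19>B[j]=9 take 9, j++
i=0 j=3: A[i]=19<=B[j]=21 take 19, i++
i=1 j=3: A[i]=21<=B[j]=21 take 21, i++
i=2 j=3: A[i]=22>B[j]=21 take 21, j++
i=2 j=4: B done, take A[i]=22, i++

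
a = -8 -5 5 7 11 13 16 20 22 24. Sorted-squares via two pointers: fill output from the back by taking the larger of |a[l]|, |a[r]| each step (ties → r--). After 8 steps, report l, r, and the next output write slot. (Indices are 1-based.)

[1,10] |-8|<=|24| out[10]=576 → r--
[1,9] |-8|<=|22| out[9]=484 → r--
[1,8] |-8|<=|20| out[8]=400 → r--
[1,7] |-8|<=|16| out[7]=256 → r--
[1,6] |-8|<=|13| out[6]=169 → r--
[1,5] |-8|<=|11| out[5]=121 → r--
[1,4] |-8|>|7| out[4]=64 → l++
[2,4] |-5|<=|7| out[3]=49 → r--

l=2, r=3, next write slot=2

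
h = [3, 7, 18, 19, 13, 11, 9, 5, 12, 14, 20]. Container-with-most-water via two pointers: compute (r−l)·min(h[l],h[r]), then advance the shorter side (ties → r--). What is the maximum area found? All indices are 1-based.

max area = 144

[1,11] min(3,20)*10=30 best=30 * → l++
[2,11] min(7,20)*9=63 best=63 * → l++
[3,11] min(18,20)*8=144 best=144 * → l++
[4,11] min(19,20)*7=133 best=144 → l++
[5,11] min(13,20)*6=78 best=144 → l++
[6,11] min(11,20)*5=55 best=144 → l++
[7,11] min(9,20)*4=36 best=144 → l++
[8,11] min(5,20)*3=15 best=144 → l++
[9,11] min(12,20)*2=24 best=144 → l++
[10,11] min(14,20)*1=14 best=144 → l++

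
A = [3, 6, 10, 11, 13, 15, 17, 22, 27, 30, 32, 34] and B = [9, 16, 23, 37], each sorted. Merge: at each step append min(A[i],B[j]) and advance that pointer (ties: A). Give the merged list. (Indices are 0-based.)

[3, 6, 9, 10, 11, 13, 15, 16, 17, 22, 23, 27, 30, 32, 34, 37]

i=0 j=0: A[i]=3<=B[j]=9 take 3, i++
i=1 j=0: A[i]=6<=B[j]=9 take 6, i++
i=2 j=0: A[i]=10>B[j]=9 take 9, j++
i=2 j=1: A[i]=10<=B[j]=16 take 10, i++
i=3 j=1: A[i]=11<=B[j]=16 take 11, i++
i=4 j=1: A[i]=13<=B[j]=16 take 13, i++
i=5 j=1: A[i]=15<=B[j]=16 take 15, i++
i=6 j=1: A[i]=17>B[j]=16 take 16, j++
i=6 j=2: A[i]=17<=B[j]=23 take 17, i++
i=7 j=2: A[i]=22<=B[j]=23 take 22, i++
i=8 j=2: A[i]=27>B[j]=23 take 23, j++
i=8 j=3: A[i]=27<=B[j]=37 take 27, i++
i=9 j=3: A[i]=30<=B[j]=37 take 30, i++
i=10 j=3: A[i]=32<=B[j]=37 take 32, i++
i=11 j=3: A[i]=34<=B[j]=37 take 34, i++
i=12 j=3: A done, take B[j]=37, j++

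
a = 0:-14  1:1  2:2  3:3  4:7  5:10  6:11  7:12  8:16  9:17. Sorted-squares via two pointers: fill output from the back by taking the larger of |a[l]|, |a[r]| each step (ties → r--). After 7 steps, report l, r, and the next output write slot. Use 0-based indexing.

l=0 r=9: |-14|<=|17| out[9]=289, r--
l=0 r=8: |-14|<=|16| out[8]=256, r--
l=0 r=7: |-14|>|12| out[7]=196, l++
l=1 r=7: |1|<=|12| out[6]=144, r--
l=1 r=6: |1|<=|11| out[5]=121, r--
l=1 r=5: |1|<=|10| out[4]=100, r--
l=1 r=4: |1|<=|7| out[3]=49, r--

l=1, r=3, next write slot=2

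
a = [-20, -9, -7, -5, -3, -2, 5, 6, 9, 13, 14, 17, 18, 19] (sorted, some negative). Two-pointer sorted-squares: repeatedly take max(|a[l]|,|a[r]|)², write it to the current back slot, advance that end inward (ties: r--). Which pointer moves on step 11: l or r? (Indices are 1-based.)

r

[1,14] |-20|>|19| out[14]=400 → l++
[2,14] |-9|<=|19| out[13]=361 → r--
[2,13] |-9|<=|18| out[12]=324 → r--
[2,12] |-9|<=|17| out[11]=289 → r--
[2,11] |-9|<=|14| out[10]=196 → r--
[2,10] |-9|<=|13| out[9]=169 → r--
[2,9] |-9|<=|9| out[8]=81 → r--
[2,8] |-9|>|6| out[7]=81 → l++
[3,8] |-7|>|6| out[6]=49 → l++
[4,8] |-5|<=|6| out[5]=36 → r--
[4,7] |-5|<=|5| out[4]=25 → r--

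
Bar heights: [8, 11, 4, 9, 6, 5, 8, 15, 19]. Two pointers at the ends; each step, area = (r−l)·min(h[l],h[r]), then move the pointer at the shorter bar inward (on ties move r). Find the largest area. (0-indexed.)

max area = 77

[0,8] min(8,19)*8=64 best=64 * → l++
[1,8] min(11,19)*7=77 best=77 * → l++
[2,8] min(4,19)*6=24 best=77 → l++
[3,8] min(9,19)*5=45 best=77 → l++
[4,8] min(6,19)*4=24 best=77 → l++
[5,8] min(5,19)*3=15 best=77 → l++
[6,8] min(8,19)*2=16 best=77 → l++
[7,8] min(15,19)*1=15 best=77 → l++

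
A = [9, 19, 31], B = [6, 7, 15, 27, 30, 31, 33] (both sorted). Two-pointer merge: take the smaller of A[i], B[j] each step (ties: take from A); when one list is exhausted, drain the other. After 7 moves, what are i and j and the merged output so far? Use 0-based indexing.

i=2, j=5, merged so far=[6, 7, 9, 15, 19, 27, 30]

[i=0,j=0] A[i]=9>B[j]=6 take 6 → j++
[i=0,j=1] A[i]=9>B[j]=7 take 7 → j++
[i=0,j=2] A[i]=9<=B[j]=15 take 9 → i++
[i=1,j=2] A[i]=19>B[j]=15 take 15 → j++
[i=1,j=3] A[i]=19<=B[j]=27 take 19 → i++
[i=2,j=3] A[i]=31>B[j]=27 take 27 → j++
[i=2,j=4] A[i]=31>B[j]=30 take 30 → j++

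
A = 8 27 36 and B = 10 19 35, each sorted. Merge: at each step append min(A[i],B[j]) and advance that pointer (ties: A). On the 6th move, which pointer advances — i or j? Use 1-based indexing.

[i=1,j=1] A[i]=8<=B[j]=10 take 8 → i++
[i=2,j=1] A[i]=27>B[j]=10 take 10 → j++
[i=2,j=2] A[i]=27>B[j]=19 take 19 → j++
[i=2,j=3] A[i]=27<=B[j]=35 take 27 → i++
[i=3,j=3] A[i]=36>B[j]=35 take 35 → j++
[i=3,j=4] B done, take A[i]=36 → i++

i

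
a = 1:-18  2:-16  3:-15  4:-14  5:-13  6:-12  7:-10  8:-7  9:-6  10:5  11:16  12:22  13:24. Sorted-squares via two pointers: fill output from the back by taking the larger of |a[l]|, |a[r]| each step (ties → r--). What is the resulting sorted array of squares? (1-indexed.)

[1,13] |-18|<=|24| out[13]=576 → r--
[1,12] |-18|<=|22| out[12]=484 → r--
[1,11] |-18|>|16| out[11]=324 → l++
[2,11] |-16|<=|16| out[10]=256 → r--
[2,10] |-16|>|5| out[9]=256 → l++
[3,10] |-15|>|5| out[8]=225 → l++
[4,10] |-14|>|5| out[7]=196 → l++
[5,10] |-13|>|5| out[6]=169 → l++
[6,10] |-12|>|5| out[5]=144 → l++
[7,10] |-10|>|5| out[4]=100 → l++
[8,10] |-7|>|5| out[3]=49 → l++
[9,10] |-6|>|5| out[2]=36 → l++
[10,10] |5|<=|5| out[1]=25 → r--

[25, 36, 49, 100, 144, 169, 196, 225, 256, 256, 324, 484, 576]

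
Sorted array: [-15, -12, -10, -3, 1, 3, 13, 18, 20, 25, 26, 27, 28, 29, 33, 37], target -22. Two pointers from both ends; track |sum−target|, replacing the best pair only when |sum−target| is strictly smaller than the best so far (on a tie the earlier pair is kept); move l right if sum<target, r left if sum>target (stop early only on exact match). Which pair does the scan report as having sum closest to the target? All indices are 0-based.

pair (-12, -10) with sum -22 (|Δ|=0)

[0,15] -15+37=22 d=44 * → r--
[0,14] -15+33=18 d=40 * → r--
[0,13] -15+29=14 d=36 * → r--
[0,12] -15+28=13 d=35 * → r--
[0,11] -15+27=12 d=34 * → r--
[0,10] -15+26=11 d=33 * → r--
[0,9] -15+25=10 d=32 * → r--
[0,8] -15+20=5 d=27 * → r--
[0,7] -15+18=3 d=25 * → r--
[0,6] -15+13=-2 d=20 * → r--
[0,5] -15+3=-12 d=10 * → r--
[0,4] -15+1=-14 d=8 * → r--
[0,3] -15+-3=-18 d=4 * → r--
[0,2] -15+-10=-25 d=3 * → l++
[1,2] -12+-10=-22 d=0 * → stop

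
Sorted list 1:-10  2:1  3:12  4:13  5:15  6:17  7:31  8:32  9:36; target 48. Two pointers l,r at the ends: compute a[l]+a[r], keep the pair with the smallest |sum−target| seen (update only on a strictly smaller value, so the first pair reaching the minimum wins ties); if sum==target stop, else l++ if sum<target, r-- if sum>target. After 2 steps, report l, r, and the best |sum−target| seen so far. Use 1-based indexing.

l=1 r=9: -10+36=26 d=22 *, l++
l=2 r=9: 1+36=37 d=11 *, l++

l=3, r=9, best |Δ|=11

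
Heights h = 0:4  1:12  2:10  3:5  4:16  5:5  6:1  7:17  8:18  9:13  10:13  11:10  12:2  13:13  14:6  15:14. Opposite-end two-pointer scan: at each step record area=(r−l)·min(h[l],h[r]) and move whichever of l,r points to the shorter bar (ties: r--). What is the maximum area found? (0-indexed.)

[0,15] min(4,14)*15=60 best=60 * → l++
[1,15] min(12,14)*14=168 best=168 * → l++
[2,15] min(10,14)*13=130 best=168 → l++
[3,15] min(5,14)*12=60 best=168 → l++
[4,15] min(16,14)*11=154 best=168 → r--
[4,14] min(16,6)*10=60 best=168 → r--
[4,13] min(16,13)*9=117 best=168 → r--
[4,12] min(16,2)*8=16 best=168 → r--
[4,11] min(16,10)*7=70 best=168 → r--
[4,10] min(16,13)*6=78 best=168 → r--
[4,9] min(16,13)*5=65 best=168 → r--
[4,8] min(16,18)*4=64 best=168 → l++
[5,8] min(5,18)*3=15 best=168 → l++
[6,8] min(1,18)*2=2 best=168 → l++
[7,8] min(17,18)*1=17 best=168 → l++

max area = 168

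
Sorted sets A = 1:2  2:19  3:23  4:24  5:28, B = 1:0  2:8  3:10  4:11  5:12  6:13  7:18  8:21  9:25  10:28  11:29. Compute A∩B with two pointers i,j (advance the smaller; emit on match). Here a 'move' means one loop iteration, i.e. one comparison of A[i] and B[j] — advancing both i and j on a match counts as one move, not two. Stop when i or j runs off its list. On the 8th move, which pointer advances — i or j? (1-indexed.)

i=1 j=1: 2>0, j++
i=1 j=2: 2<8, i++
i=2 j=2: 19>8, j++
i=2 j=3: 19>10, j++
i=2 j=4: 19>11, j++
i=2 j=5: 19>12, j++
i=2 j=6: 19>13, j++
i=2 j=7: 19>18, j++

j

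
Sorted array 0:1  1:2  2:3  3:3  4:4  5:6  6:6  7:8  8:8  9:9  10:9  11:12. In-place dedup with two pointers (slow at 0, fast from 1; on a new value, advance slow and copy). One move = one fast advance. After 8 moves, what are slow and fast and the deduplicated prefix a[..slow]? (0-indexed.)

slow=5, fast=9, prefix=[1, 2, 3, 4, 6, 8]

(s=0,f=1) a[fast]=2≠a[slow]=1 write a[1]=2 → slow++,fast++
(s=1,f=2) a[fast]=3≠a[slow]=2 write a[2]=3 → slow++,fast++
(s=2,f=3) a[fast]=3=a[slow] dup → fast++
(s=2,f=4) a[fast]=4≠a[slow]=3 write a[3]=4 → slow++,fast++
(s=3,f=5) a[fast]=6≠a[slow]=4 write a[4]=6 → slow++,fast++
(s=4,f=6) a[fast]=6=a[slow] dup → fast++
(s=4,f=7) a[fast]=8≠a[slow]=6 write a[5]=8 → slow++,fast++
(s=5,f=8) a[fast]=8=a[slow] dup → fast++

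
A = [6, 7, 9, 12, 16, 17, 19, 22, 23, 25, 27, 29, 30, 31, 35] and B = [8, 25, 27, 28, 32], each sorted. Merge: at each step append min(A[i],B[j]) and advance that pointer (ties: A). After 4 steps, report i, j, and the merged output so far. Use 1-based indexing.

i=1 j=1: A[i]=6<=B[j]=8 take 6, i++
i=2 j=1: A[i]=7<=B[j]=8 take 7, i++
i=3 j=1: A[i]=9>B[j]=8 take 8, j++
i=3 j=2: A[i]=9<=B[j]=25 take 9, i++

i=4, j=2, merged so far=[6, 7, 8, 9]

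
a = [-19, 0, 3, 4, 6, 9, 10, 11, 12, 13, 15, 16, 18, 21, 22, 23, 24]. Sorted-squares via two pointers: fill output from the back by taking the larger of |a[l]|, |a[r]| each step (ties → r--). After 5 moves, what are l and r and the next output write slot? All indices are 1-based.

l=2, r=13, next write slot=12

[1,17] |-19|<=|24| out[17]=576 → r--
[1,16] |-19|<=|23| out[16]=529 → r--
[1,15] |-19|<=|22| out[15]=484 → r--
[1,14] |-19|<=|21| out[14]=441 → r--
[1,13] |-19|>|18| out[13]=361 → l++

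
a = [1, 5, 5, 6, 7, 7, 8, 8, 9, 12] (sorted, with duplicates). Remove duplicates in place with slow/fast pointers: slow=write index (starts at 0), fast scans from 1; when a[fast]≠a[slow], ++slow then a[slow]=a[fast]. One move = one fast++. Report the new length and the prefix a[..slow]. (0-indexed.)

(s=0,f=1) a[fast]=5≠a[slow]=1 write a[1]=5 → slow++,fast++
(s=1,f=2) a[fast]=5=a[slow] dup → fast++
(s=1,f=3) a[fast]=6≠a[slow]=5 write a[2]=6 → slow++,fast++
(s=2,f=4) a[fast]=7≠a[slow]=6 write a[3]=7 → slow++,fast++
(s=3,f=5) a[fast]=7=a[slow] dup → fast++
(s=3,f=6) a[fast]=8≠a[slow]=7 write a[4]=8 → slow++,fast++
(s=4,f=7) a[fast]=8=a[slow] dup → fast++
(s=4,f=8) a[fast]=9≠a[slow]=8 write a[5]=9 → slow++,fast++
(s=5,f=9) a[fast]=12≠a[slow]=9 write a[6]=12 → slow++,fast++

length 7; prefix = [1, 5, 6, 7, 8, 9, 12]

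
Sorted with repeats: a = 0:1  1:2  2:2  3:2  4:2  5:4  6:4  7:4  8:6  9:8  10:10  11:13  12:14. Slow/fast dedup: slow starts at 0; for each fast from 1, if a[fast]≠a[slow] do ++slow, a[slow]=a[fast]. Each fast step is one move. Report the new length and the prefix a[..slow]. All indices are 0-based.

slow=0 fast=1: a[fast]=2≠a[slow]=1 write a[1]=2, slow++,fast++
slow=1 fast=2: a[fast]=2=a[slow] dup, fast++
slow=1 fast=3: a[fast]=2=a[slow] dup, fast++
slow=1 fast=4: a[fast]=2=a[slow] dup, fast++
slow=1 fast=5: a[fast]=4≠a[slow]=2 write a[2]=4, slow++,fast++
slow=2 fast=6: a[fast]=4=a[slow] dup, fast++
slow=2 fast=7: a[fast]=4=a[slow] dup, fast++
slow=2 fast=8: a[fast]=6≠a[slow]=4 write a[3]=6, slow++,fast++
slow=3 fast=9: a[fast]=8≠a[slow]=6 write a[4]=8, slow++,fast++
slow=4 fast=10: a[fast]=10≠a[slow]=8 write a[5]=10, slow++,fast++
slow=5 fast=11: a[fast]=13≠a[slow]=10 write a[6]=13, slow++,fast++
slow=6 fast=12: a[fast]=14≠a[slow]=13 write a[7]=14, slow++,fast++

length 8; prefix = [1, 2, 4, 6, 8, 10, 13, 14]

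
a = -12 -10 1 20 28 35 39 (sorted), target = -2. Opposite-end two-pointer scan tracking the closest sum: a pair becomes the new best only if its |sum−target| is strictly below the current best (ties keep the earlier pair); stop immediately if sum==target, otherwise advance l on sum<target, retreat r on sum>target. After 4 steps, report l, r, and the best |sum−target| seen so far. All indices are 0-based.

[0,6] -12+39=27 d=29 * → r--
[0,5] -12+35=23 d=25 * → r--
[0,4] -12+28=16 d=18 * → r--
[0,3] -12+20=8 d=10 * → r--

l=0, r=2, best |Δ|=10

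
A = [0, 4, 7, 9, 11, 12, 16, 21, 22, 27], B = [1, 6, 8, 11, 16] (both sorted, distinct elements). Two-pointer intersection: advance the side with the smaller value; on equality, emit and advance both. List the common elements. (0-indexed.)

intersection = [11, 16]

[i=0,j=0] 0<1 → i++
[i=1,j=0] 4>1 → j++
[i=1,j=1] 4<6 → i++
[i=2,j=1] 7>6 → j++
[i=2,j=2] 7<8 → i++
[i=3,j=2] 9>8 → j++
[i=3,j=3] 9<11 → i++
[i=4,j=3] 11==11 emit → i++,j++
[i=5,j=4] 12<16 → i++
[i=6,j=4] 16==16 emit → i++,j++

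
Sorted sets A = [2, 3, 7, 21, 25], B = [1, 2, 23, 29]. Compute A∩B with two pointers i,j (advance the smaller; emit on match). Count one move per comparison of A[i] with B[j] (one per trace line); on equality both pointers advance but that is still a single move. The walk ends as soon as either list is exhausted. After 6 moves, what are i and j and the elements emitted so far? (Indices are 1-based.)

i=5, j=4, emitted=[2]

i=1 j=1: 2>1, j++
i=1 j=2: 2==2 emit, i++,j++
i=2 j=3: 3<23, i++
i=3 j=3: 7<23, i++
i=4 j=3: 21<23, i++
i=5 j=3: 25>23, j++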